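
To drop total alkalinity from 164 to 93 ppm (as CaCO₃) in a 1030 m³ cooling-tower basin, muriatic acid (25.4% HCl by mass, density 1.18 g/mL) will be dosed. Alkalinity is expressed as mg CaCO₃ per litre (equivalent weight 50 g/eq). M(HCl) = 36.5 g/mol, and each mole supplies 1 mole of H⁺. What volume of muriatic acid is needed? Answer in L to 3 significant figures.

178 L

Volume: 1030 m³ = 1,030,000 L.
Alkalinity to neutralize: (164 − 93) = 71 mg/L as CaCO₃ × 1,030,000 L = 73,130 g as CaCO₃.
Equivalents of H⁺ required: 73,130 ÷ 50 g/eq = 1463 eq = 1463 mol HCl.
Mass of HCl: 1463 × 36.5 = 53,380 g.
Mass of 25.4% solution: 53,380 / 0.254 = 210,200 g.
Volume: 210,200 g ÷ 1.18 g/mL = 178,100 mL.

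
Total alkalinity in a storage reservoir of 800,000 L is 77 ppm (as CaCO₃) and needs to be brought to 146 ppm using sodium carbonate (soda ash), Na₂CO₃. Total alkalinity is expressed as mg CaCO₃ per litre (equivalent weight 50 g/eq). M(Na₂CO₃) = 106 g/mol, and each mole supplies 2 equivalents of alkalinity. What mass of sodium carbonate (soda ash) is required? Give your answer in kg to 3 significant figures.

58.5 kg

Alkalinity to add: (146 − 77) = 69 mg/L as CaCO₃ × 800,000 L = 55,200 g as CaCO₃.
Equivalents: 55,200 g ÷ 50 g/eq = 1104 eq.
Each mole of Na₂CO₃ supplies 2 eq, so 1104 / 2 = 552 mol.
Mass: 552 mol × 106 g/mol = 58,510 g.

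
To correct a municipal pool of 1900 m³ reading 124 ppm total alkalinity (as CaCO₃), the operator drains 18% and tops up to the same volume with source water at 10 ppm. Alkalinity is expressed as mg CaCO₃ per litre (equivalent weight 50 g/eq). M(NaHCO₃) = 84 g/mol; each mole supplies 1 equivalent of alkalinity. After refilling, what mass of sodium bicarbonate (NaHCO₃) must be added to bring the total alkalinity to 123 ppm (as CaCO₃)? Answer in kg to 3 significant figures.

Volume: 1900 m³ = 1,900,000 L.
After draining 18% and refilling: 124 × 0.82 + 10 × 0.18 = 103.48 ppm.
Deficit to target: 123 − 103.48 = 19.52 mg/L.
As CaCO₃: 19.52 mg/L × 1,900,000 L = 37,090 g; ÷ 50 g/eq ÷ 1 = 741.8 mol NaHCO₃.
Mass: 741.8 × 84 = 62,310 g.

62.3 kg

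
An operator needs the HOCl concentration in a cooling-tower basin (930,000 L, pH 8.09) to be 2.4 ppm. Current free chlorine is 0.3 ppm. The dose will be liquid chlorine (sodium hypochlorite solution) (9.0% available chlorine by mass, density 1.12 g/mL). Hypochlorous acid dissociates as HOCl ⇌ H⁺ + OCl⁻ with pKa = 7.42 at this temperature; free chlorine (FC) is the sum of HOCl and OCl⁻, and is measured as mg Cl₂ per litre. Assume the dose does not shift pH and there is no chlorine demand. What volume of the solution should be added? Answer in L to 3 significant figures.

123 L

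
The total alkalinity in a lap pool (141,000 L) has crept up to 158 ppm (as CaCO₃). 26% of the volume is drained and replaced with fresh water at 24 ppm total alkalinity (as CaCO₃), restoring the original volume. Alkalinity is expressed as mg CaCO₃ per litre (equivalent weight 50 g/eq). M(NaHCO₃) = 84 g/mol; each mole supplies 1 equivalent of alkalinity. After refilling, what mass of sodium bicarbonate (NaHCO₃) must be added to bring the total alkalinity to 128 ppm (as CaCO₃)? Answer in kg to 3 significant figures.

1.15 kg

After draining 26% and refilling: 158 × 0.74 + 24 × 0.26 = 123.16 ppm.
Deficit to target: 128 − 123.16 = 4.84 mg/L.
As CaCO₃: 4.84 mg/L × 141,000 L = 682.4 g; ÷ 50 g/eq ÷ 1 = 13.65 mol NaHCO₃.
Mass: 13.65 × 84 = 1146 g.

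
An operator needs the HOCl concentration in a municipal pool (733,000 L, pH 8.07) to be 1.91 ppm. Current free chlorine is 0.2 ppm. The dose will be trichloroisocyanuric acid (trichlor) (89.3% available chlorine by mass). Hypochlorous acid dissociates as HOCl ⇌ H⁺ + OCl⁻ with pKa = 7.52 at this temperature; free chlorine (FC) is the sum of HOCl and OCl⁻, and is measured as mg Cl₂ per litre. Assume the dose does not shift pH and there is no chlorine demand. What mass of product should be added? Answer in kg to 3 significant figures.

6.97 kg

[OCl⁻]/[HOCl] = 10^(pH − pKa) = 10^(8.07 − 7.52) = 3.548; fraction as HOCl = 1/(1 + 3.548) = 0.2199.
Free chlorine required for 1.91 ppm HOCl: 1.91 / 0.2199 = 8.687 ppm.
FC to add: 8.687 − 0.2 = 8.487 mg/L as Cl₂.
Cl₂ equivalent: 8.487 mg/L × 733,000 L = 6221 g.
Product at 89.3% available Cl: 6221 / 0.893 = 6966 g.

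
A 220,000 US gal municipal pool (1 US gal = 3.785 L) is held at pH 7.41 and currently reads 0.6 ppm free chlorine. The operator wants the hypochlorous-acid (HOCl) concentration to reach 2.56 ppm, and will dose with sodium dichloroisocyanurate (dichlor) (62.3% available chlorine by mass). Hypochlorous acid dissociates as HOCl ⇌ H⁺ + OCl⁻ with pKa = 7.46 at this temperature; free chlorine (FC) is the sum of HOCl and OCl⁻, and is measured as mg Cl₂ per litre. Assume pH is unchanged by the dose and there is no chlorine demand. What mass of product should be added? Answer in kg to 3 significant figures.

Volume: 220,000 US gal × 3.785 L/gal = 832,700 L.
[OCl⁻]/[HOCl] = 10^(pH − pKa) = 10^(7.41 − 7.46) = 0.8913; fraction as HOCl = 1/(1 + 0.8913) = 0.5288.
Free chlorine required for 2.56 ppm HOCl: 2.56 / 0.5288 = 4.842 ppm.
FC to add: 4.842 − 0.6 = 4.242 mg/L as Cl₂.
Cl₂ equivalent: 4.242 mg/L × 832,700 L = 3532 g.
Product at 62.3% available Cl: 3532 / 0.623 = 5669 g.

5.67 kg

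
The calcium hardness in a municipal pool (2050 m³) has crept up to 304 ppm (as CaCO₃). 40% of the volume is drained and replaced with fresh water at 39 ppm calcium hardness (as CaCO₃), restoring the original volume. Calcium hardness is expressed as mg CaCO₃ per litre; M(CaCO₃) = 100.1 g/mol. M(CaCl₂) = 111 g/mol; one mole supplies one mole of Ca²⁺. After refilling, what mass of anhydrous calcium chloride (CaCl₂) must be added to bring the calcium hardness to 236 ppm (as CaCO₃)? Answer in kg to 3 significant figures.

Volume: 2050 m³ = 2,050,000 L.
After draining 40% and refilling: 304 × 0.60 + 39 × 0.40 = 198 ppm.
Deficit to target: 236 − 198 = 38 mg/L.
As CaCO₃: 38 mg/L × 2,050,000 L = 77,900 g; ÷ 100.1 = 778.2 mol Ca²⁺.
Mass: 778.2 × 111 = 86,380 g.

86.4 kg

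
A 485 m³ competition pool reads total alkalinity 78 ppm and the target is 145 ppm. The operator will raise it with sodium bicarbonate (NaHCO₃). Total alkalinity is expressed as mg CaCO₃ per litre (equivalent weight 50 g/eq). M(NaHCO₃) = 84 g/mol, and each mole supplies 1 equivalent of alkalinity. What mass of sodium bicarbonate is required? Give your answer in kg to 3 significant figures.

54.6 kg

Volume: 485 m³ = 485,000 L.
Alkalinity to add: (145 − 78) = 67 mg/L as CaCO₃ × 485,000 L = 32,500 g as CaCO₃.
Equivalents: 32,500 g ÷ 50 g/eq = 649.9 eq.
NaHCO₃ supplies 1 eq per mole → 649.9 mol.
Mass: 649.9 mol × 84 g/mol = 54,590 g.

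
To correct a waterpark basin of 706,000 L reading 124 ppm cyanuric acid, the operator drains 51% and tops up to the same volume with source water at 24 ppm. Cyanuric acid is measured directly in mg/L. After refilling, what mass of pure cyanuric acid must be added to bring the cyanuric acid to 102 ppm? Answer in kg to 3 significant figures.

20.5 kg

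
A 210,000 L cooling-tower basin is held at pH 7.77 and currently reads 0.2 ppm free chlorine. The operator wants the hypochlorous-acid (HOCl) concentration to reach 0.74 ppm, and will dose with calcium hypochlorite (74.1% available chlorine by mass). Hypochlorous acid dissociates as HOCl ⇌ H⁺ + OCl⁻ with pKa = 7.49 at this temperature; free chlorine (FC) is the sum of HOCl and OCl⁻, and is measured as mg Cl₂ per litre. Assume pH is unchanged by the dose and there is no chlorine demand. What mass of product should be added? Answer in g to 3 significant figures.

[OCl⁻]/[HOCl] = 10^(pH − pKa) = 10^(7.77 − 7.49) = 1.905; fraction as HOCl = 1/(1 + 1.905) = 0.3442.
Free chlorine required for 0.74 ppm HOCl: 0.74 / 0.3442 = 2.15 ppm.
FC to add: 2.15 − 0.2 = 1.95 mg/L as Cl₂.
Cl₂ equivalent: 1.95 mg/L × 210,000 L = 409.5 g.
Product at 74.1% available Cl: 409.5 / 0.741 = 552.6 g.

553 g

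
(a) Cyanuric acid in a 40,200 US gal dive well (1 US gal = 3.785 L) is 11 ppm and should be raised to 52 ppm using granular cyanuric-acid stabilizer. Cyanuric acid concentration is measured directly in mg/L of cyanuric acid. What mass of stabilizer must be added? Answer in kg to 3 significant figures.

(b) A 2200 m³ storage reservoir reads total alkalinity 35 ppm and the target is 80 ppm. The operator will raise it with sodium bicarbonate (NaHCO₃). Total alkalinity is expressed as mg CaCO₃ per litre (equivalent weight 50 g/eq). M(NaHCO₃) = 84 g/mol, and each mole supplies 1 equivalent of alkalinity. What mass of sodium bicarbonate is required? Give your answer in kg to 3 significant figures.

(a) 6.24 kg; (b) 166 kg

(a) Volume: 40,200 US gal × 3.785 L/gal = 152,157 L.
(a) CYA to add: (52 − 11) = 41 mg/L × 152,157 L = 6238 g cyanuric acid.

(b) Volume: 2200 m³ = 2,200,000 L.
(b) Alkalinity to add: (80 − 35) = 45 mg/L as CaCO₃ × 2,200,000 L = 99,000 g as CaCO₃.
(b) Equivalents: 99,000 g ÷ 50 g/eq = 1980 eq.
(b) NaHCO₃ supplies 1 eq per mole → 1980 mol.
(b) Mass: 1980 mol × 84 g/mol = 166,300 g.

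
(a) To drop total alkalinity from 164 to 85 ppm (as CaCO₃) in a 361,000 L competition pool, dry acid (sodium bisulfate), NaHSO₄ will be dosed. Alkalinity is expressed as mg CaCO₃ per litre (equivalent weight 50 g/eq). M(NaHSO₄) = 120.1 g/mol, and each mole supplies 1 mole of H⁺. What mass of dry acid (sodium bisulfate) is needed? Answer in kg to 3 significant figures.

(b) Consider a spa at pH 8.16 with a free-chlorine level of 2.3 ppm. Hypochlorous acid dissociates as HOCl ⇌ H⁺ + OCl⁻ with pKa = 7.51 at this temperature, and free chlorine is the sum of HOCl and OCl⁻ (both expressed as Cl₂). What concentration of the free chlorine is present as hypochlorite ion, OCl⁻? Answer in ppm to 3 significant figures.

(a) Alkalinity to neutralize: (164 − 85) = 79 mg/L as CaCO₃ × 361,000 L = 28,520 g as CaCO₃.
(a) Equivalents of H⁺ required: 28,520 ÷ 50 g/eq = 570.4 eq = 570.4 mol NaHSO₄.
(a) Mass of NaHSO₄: 570.4 × 120.1 = 68,500 g.

(b) [OCl⁻]/[HOCl] = 10^(pH − pKa) = 10^(8.16 − 7.51) = 10^0.65 = 4.467.
(b) Fraction as HOCl = 1 / (1 + 4.467) = 0.1829.
(b) OCl⁻ = (1 − 0.1829) × 2.3 ppm = 1.879 ppm.

(a) 68.5 kg; (b) 1.88 ppm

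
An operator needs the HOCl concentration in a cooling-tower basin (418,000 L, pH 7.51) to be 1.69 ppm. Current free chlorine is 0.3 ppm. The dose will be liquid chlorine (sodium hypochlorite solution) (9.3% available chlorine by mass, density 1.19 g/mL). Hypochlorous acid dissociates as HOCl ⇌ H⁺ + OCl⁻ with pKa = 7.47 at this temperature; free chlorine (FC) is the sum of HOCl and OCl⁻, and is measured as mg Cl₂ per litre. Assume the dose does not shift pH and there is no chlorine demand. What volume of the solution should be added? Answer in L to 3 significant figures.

12.2 L

[OCl⁻]/[HOCl] = 10^(pH − pKa) = 10^(7.51 − 7.47) = 1.096; fraction as HOCl = 1/(1 + 1.096) = 0.477.
Free chlorine required for 1.69 ppm HOCl: 1.69 / 0.477 = 3.543 ppm.
FC to add: 3.543 − 0.3 = 3.243 mg/L as Cl₂.
Cl₂ equivalent: 3.243 mg/L × 418,000 L = 1356 g.
Product at 9.3% available Cl: 1356 / 0.093 = 14,580 g.
Volume: 14,580 g ÷ 1.19 g/mL = 12,250 mL.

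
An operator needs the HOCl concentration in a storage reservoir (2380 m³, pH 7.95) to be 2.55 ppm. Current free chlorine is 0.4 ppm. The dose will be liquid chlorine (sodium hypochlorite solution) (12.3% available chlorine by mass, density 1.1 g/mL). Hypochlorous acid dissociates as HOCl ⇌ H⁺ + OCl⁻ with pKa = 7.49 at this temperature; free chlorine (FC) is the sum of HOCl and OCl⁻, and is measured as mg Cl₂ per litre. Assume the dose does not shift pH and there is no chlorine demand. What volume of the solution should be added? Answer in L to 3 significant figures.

167 L

Volume: 2380 m³ = 2,380,000 L.
[OCl⁻]/[HOCl] = 10^(pH − pKa) = 10^(7.95 − 7.49) = 2.884; fraction as HOCl = 1/(1 + 2.884) = 0.2575.
Free chlorine required for 2.55 ppm HOCl: 2.55 / 0.2575 = 9.904 ppm.
FC to add: 9.904 − 0.4 = 9.504 mg/L as Cl₂.
Cl₂ equivalent: 9.504 mg/L × 2,380,000 L = 22,620 g.
Product at 12.3% available Cl: 22,620 / 0.123 = 183,900 g.
Volume: 183,900 g ÷ 1.1 g/mL = 167,200 mL.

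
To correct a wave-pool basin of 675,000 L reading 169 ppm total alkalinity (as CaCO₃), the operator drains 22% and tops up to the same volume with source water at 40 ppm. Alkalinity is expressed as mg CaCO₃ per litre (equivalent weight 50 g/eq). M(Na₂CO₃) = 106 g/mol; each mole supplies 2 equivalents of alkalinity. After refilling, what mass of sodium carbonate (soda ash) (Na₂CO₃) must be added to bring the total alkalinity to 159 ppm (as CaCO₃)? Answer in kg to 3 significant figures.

13.2 kg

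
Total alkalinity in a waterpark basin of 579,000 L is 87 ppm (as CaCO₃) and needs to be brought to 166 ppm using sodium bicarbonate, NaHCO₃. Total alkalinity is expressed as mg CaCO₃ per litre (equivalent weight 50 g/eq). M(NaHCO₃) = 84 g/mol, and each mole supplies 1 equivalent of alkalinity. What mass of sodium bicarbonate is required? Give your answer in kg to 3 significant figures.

Alkalinity to add: (166 − 87) = 79 mg/L as CaCO₃ × 579,000 L = 45,740 g as CaCO₃.
Equivalents: 45,740 g ÷ 50 g/eq = 914.8 eq.
NaHCO₃ supplies 1 eq per mole → 914.8 mol.
Mass: 914.8 mol × 84 g/mol = 76,840 g.

76.8 kg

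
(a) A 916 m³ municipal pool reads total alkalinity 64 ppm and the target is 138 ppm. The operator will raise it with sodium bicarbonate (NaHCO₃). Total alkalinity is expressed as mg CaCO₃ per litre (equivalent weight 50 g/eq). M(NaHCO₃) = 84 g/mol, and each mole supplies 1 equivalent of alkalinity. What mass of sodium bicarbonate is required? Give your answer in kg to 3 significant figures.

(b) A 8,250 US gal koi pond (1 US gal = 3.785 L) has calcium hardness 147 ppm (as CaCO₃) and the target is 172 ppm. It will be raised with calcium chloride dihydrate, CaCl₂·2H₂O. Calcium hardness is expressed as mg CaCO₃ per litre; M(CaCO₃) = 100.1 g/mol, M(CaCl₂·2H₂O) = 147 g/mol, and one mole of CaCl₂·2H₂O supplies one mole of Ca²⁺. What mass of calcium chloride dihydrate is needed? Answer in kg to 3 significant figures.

(a) Volume: 916 m³ = 916,000 L.
(a) Alkalinity to add: (138 − 64) = 74 mg/L as CaCO₃ × 916,000 L = 67,780 g as CaCO₃.
(a) Equivalents: 67,780 g ÷ 50 g/eq = 1356 eq.
(a) NaHCO₃ supplies 1 eq per mole → 1356 mol.
(a) Mass: 1356 mol × 84 g/mol = 113,900 g.

(b) Volume: 8,250 US gal × 3.785 L/gal = 31,226 L.
(b) Hardness to add: (172 − 147) = 25 mg/L as CaCO₃ × 31,226 L = 780.7 g as CaCO₃.
(b) Moles of Ca²⁺ (1 mol Ca²⁺ ≡ 1 mol CaCO₃): 780.7 / 100.1 g/mol = 7.799 mol.
(b) Mass of CaCl₂·2H₂O: 7.799 × 147 = 1146 g.

(a) 114 kg; (b) 1.15 kg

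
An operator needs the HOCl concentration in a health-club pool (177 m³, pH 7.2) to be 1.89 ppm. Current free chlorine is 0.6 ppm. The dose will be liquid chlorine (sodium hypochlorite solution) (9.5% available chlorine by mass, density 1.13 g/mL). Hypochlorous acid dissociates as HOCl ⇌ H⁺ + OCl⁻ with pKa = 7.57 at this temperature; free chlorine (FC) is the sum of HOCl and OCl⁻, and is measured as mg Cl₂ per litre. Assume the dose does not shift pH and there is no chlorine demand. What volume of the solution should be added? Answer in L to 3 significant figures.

3.46 L

Volume: 177 m³ = 177,000 L.
[OCl⁻]/[HOCl] = 10^(pH − pKa) = 10^(7.2 − 7.57) = 0.4266; fraction as HOCl = 1/(1 + 0.4266) = 0.701.
Free chlorine required for 1.89 ppm HOCl: 1.89 / 0.701 = 2.696 ppm.
FC to add: 2.696 − 0.6 = 2.096 mg/L as Cl₂.
Cl₂ equivalent: 2.096 mg/L × 177,000 L = 371 g.
Product at 9.5% available Cl: 371 / 0.095 = 3906 g.
Volume: 3906 g ÷ 1.13 g/mL = 3456 mL.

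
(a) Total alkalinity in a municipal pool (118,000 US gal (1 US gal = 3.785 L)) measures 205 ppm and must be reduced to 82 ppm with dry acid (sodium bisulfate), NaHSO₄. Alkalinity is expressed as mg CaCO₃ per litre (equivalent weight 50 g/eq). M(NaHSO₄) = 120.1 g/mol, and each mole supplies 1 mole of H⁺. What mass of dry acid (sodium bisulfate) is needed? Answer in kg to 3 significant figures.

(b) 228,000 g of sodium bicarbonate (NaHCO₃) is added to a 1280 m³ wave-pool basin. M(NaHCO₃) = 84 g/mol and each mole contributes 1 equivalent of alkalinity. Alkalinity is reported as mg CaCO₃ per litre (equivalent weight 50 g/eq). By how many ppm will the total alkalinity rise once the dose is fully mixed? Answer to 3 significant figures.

(a) 132 kg; (b) 106 ppm

(a) Volume: 118,000 US gal × 3.785 L/gal = 446,630 L.
(a) Alkalinity to neutralize: (205 − 82) = 123 mg/L as CaCO₃ × 446,630 L = 54,940 g as CaCO₃.
(a) Equivalents of H⁺ required: 54,940 ÷ 50 g/eq = 1099 eq = 1099 mol NaHSO₄.
(a) Mass of NaHSO₄: 1099 × 120.1 = 132,000 g.

(b) Volume: 1280 m³ = 1,280,000 L.
(b) Moles of NaHCO₃: 228,000 g ÷ 84 g/mol = 2714 mol → 2714 eq of alkalinity.
(b) As CaCO₃: 2714 eq × 50 g/eq = 135,700 g.
(b) Rise: 135,700 g / 1,280,000 L × 1000 = 106 mg/L.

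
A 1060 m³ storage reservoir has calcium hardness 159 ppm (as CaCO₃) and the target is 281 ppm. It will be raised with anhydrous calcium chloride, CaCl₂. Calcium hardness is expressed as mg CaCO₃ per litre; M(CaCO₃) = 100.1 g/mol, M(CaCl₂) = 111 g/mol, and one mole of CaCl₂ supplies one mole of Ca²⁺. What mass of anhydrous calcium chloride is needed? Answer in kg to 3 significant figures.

Volume: 1060 m³ = 1,060,000 L.
Hardness to add: (281 − 159) = 122 mg/L as CaCO₃ × 1,060,000 L = 129,300 g as CaCO₃.
Moles of Ca²⁺ (1 mol Ca²⁺ ≡ 1 mol CaCO₃): 129,300 / 100.1 g/mol = 1292 mol.
Mass of CaCl₂: 1292 × 111 = 143,400 g.

143 kg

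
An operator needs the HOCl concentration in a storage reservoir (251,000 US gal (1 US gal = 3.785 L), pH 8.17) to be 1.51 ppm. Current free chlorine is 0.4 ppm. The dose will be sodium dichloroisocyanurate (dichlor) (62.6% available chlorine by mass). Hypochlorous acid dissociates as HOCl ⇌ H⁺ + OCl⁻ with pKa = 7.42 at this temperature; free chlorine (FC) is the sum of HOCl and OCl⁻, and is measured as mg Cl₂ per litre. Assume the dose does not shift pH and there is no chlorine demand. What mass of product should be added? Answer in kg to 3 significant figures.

14.6 kg

Volume: 251,000 US gal × 3.785 L/gal = 950,035 L.
[OCl⁻]/[HOCl] = 10^(pH − pKa) = 10^(8.17 − 7.42) = 5.623; fraction as HOCl = 1/(1 + 5.623) = 0.151.
Free chlorine required for 1.51 ppm HOCl: 1.51 / 0.151 = 10 ppm.
FC to add: 10 − 0.4 = 9.601 mg/L as Cl₂.
Cl₂ equivalent: 9.601 mg/L × 950,035 L = 9122 g.
Product at 62.6% available Cl: 9122 / 0.626 = 14,570 g.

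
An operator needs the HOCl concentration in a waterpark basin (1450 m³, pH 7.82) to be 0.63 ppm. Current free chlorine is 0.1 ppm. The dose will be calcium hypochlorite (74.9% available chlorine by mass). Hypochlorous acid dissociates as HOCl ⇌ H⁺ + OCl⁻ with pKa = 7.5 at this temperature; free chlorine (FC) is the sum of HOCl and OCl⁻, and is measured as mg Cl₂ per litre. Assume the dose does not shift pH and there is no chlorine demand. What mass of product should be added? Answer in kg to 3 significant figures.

3.57 kg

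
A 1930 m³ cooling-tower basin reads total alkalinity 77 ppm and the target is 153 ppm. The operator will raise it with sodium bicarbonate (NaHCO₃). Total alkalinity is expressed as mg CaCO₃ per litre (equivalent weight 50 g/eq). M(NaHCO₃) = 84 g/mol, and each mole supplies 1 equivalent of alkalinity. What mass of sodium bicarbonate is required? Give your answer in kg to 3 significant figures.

Volume: 1930 m³ = 1,930,000 L.
Alkalinity to add: (153 − 77) = 76 mg/L as CaCO₃ × 1,930,000 L = 146,700 g as CaCO₃.
Equivalents: 146,700 g ÷ 50 g/eq = 2934 eq.
NaHCO₃ supplies 1 eq per mole → 2934 mol.
Mass: 2934 mol × 84 g/mol = 246,400 g.

246 kg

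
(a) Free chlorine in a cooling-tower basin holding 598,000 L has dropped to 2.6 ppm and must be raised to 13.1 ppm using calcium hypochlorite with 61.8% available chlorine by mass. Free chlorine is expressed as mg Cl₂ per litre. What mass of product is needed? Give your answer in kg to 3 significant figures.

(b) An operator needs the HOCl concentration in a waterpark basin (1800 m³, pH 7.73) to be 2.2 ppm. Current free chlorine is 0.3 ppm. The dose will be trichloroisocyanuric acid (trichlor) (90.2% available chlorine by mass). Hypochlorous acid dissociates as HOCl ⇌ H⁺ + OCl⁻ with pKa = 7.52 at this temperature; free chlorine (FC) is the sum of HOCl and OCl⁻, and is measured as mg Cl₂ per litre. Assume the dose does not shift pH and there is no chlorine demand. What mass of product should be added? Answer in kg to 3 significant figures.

(a) 10.2 kg; (b) 10.9 kg

(a) Chlorine deficit: 13.1 − 2.6 = 10.5 ppm = 10.5 mg/L as Cl₂.
(a) Cl₂ equivalent needed: 10.5 mg/L × 598,000 L = 6,279,000 mg = 6279 g.
(a) Product at 61.8% available chlorine: 6279 / 0.618 = 10,160 g.

(b) Volume: 1800 m³ = 1,800,000 L.
(b) [OCl⁻]/[HOCl] = 10^(pH − pKa) = 10^(7.73 − 7.52) = 1.622; fraction as HOCl = 1/(1 + 1.622) = 0.3814.
(b) Free chlorine required for 2.2 ppm HOCl: 2.2 / 0.3814 = 5.768 ppm.
(b) FC to add: 5.768 − 0.3 = 5.468 mg/L as Cl₂.
(b) Cl₂ equivalent: 5.468 mg/L × 1,800,000 L = 9842 g.
(b) Product at 90.2% available Cl: 9842 / 0.902 = 10,910 g.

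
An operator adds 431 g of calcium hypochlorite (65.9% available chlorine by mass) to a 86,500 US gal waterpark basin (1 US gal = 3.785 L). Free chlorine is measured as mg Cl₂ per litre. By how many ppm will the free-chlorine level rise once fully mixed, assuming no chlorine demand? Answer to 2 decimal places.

Volume: 86,500 US gal × 3.785 L/gal = 327,402 L.
Available chlorine delivered: 431 g × 0.659 = 284 g as Cl₂.
Concentration rise: 284 g / 327,402 L = 0.8675 mg/L = 0.87 ppm.

0.87 ppm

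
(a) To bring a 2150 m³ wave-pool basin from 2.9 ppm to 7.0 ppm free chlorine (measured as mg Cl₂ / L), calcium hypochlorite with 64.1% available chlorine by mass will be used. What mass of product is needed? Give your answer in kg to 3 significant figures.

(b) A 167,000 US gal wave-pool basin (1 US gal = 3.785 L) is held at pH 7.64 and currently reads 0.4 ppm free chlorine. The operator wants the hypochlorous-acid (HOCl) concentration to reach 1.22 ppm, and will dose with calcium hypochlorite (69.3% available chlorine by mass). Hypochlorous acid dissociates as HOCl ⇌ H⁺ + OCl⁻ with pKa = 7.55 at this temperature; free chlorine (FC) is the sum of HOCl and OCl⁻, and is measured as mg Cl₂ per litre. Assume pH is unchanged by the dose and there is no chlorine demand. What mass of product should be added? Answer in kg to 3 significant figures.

(a) Volume: 2150 m³ = 2,150,000 L.
(a) Chlorine deficit: 7.0 − 2.9 = 4.1 ppm = 4.1 mg/L as Cl₂.
(a) Cl₂ equivalent needed: 4.1 mg/L × 2,150,000 L = 8,815,000 mg = 8815 g.
(a) Product at 64.1% available chlorine: 8815 / 0.641 = 13,750 g.

(b) Volume: 167,000 US gal × 3.785 L/gal = 632,095 L.
(b) [OCl⁻]/[HOCl] = 10^(pH − pKa) = 10^(7.64 − 7.55) = 1.23; fraction as HOCl = 1/(1 + 1.23) = 0.4484.
(b) Free chlorine required for 1.22 ppm HOCl: 1.22 / 0.4484 = 2.721 ppm.
(b) FC to add: 2.721 − 0.4 = 2.321 mg/L as Cl₂.
(b) Cl₂ equivalent: 2.321 mg/L × 632,095 L = 1467 g.
(b) Product at 69.3% available Cl: 1467 / 0.693 = 2117 g.

(a) 13.8 kg; (b) 2.12 kg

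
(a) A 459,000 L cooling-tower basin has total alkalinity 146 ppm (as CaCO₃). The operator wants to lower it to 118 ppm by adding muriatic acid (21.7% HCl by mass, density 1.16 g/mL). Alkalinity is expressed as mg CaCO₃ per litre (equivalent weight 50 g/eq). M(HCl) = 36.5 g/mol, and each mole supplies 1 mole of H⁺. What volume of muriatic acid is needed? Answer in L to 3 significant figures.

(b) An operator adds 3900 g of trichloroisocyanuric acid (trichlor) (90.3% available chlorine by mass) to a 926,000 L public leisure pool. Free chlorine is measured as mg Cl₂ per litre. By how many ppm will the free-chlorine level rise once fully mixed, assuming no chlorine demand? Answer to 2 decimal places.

(a) 37.3 L; (b) 3.80 ppm

(a) Alkalinity to neutralize: (146 − 118) = 28 mg/L as CaCO₃ × 459,000 L = 12,850 g as CaCO₃.
(a) Equivalents of H⁺ required: 12,850 ÷ 50 g/eq = 257 eq = 257 mol HCl.
(a) Mass of HCl: 257 × 36.5 = 9382 g.
(a) Mass of 21.7% solution: 9382 / 0.217 = 43,230 g.
(a) Volume: 43,230 g ÷ 1.16 g/mL = 37,270 mL.

(b) Available chlorine delivered: 3900 g × 0.903 = 3522 g as Cl₂.
(b) Concentration rise: 3522 g / 926,000 L = 3.803 mg/L = 3.80 ppm.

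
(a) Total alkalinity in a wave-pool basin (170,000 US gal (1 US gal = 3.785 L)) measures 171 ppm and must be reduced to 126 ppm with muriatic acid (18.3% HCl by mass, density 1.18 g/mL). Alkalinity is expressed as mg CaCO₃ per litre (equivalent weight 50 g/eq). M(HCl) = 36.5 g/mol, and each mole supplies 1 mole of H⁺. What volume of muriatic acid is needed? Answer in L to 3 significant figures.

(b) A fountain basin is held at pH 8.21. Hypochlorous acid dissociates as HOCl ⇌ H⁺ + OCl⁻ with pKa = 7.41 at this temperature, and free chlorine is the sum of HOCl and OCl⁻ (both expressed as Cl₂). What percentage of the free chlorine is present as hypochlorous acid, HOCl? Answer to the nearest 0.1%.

(a) Volume: 170,000 US gal × 3.785 L/gal = 643,450 L.
(a) Alkalinity to neutralize: (171 − 126) = 45 mg/L as CaCO₃ × 643,450 L = 28,960 g as CaCO₃.
(a) Equivalents of H⁺ required: 28,960 ÷ 50 g/eq = 579.1 eq = 579.1 mol HCl.
(a) Mass of HCl: 579.1 × 36.5 = 21,140 g.
(a) Mass of 18.3% solution: 21,140 / 0.183 = 115,500 g.
(a) Volume: 115,500 g ÷ 1.18 g/mL = 97,890 mL.

(b) [OCl⁻]/[HOCl] = 10^(pH − pKa) = 10^(8.21 − 7.41) = 10^0.80 = 6.31.
(b) Fraction as HOCl = 1 / (1 + 6.31) = 0.1368.

(a) 97.9 L; (b) 13.7%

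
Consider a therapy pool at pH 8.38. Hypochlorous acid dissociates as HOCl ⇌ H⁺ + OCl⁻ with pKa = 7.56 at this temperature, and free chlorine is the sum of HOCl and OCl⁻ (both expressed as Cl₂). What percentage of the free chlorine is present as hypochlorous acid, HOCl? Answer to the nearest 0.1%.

13.1%

[OCl⁻]/[HOCl] = 10^(pH − pKa) = 10^(8.38 − 7.56) = 10^0.82 = 6.607.
Fraction as HOCl = 1 / (1 + 6.607) = 0.1315.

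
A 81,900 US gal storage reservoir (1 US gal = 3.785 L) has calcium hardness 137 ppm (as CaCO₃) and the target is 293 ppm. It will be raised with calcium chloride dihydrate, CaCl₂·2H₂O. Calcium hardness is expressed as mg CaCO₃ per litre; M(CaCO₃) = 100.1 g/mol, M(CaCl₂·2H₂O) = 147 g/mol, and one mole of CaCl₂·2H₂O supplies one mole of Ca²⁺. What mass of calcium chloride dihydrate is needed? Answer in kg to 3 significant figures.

71.0 kg

Volume: 81,900 US gal × 3.785 L/gal = 309,992 L.
Hardness to add: (293 − 137) = 156 mg/L as CaCO₃ × 309,992 L = 48,360 g as CaCO₃.
Moles of Ca²⁺ (1 mol Ca²⁺ ≡ 1 mol CaCO₃): 48,360 / 100.1 g/mol = 483.1 mol.
Mass of CaCl₂·2H₂O: 483.1 × 147 = 71,020 g.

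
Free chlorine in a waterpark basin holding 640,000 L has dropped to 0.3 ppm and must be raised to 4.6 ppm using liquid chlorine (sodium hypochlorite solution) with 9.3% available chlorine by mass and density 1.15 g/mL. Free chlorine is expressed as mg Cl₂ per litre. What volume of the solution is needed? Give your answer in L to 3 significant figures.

Chlorine deficit: 4.6 − 0.3 = 4.3 ppm = 4.3 mg/L as Cl₂.
Cl₂ equivalent needed: 4.3 mg/L × 640,000 L = 2,752,000 mg = 2752 g.
Product at 9.3% available chlorine: 2752 / 0.093 = 29,590 g.
Volume at density 1.15 g/mL: 29,590 g ÷ 1.15 g/mL = 25,730 mL.

25.7 L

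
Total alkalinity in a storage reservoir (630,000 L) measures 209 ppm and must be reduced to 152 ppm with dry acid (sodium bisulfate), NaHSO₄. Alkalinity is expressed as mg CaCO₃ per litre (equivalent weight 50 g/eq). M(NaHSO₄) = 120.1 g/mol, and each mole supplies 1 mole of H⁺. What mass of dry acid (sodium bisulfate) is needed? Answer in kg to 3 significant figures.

86.3 kg

Alkalinity to neutralize: (209 − 152) = 57 mg/L as CaCO₃ × 630,000 L = 35,910 g as CaCO₃.
Equivalents of H⁺ required: 35,910 ÷ 50 g/eq = 718.2 eq = 718.2 mol NaHSO₄.
Mass of NaHSO₄: 718.2 × 120.1 = 86,260 g.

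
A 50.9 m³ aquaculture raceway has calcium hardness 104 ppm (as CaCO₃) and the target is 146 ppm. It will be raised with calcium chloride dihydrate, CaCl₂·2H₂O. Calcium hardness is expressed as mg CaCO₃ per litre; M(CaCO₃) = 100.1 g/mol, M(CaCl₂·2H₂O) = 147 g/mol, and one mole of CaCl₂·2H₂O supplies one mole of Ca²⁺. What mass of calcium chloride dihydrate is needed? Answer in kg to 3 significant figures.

Volume: 50.9 m³ = 50,900 L.
Hardness to add: (146 − 104) = 42 mg/L as CaCO₃ × 50,900 L = 2138 g as CaCO₃.
Moles of Ca²⁺ (1 mol Ca²⁺ ≡ 1 mol CaCO₃): 2138 / 100.1 g/mol = 21.36 mol.
Mass of CaCl₂·2H₂O: 21.36 × 147 = 3139 g.

3.14 kg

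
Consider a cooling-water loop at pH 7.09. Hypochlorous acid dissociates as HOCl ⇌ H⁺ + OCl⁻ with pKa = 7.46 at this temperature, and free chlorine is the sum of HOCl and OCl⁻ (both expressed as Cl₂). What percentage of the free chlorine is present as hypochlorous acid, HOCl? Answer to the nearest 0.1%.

[OCl⁻]/[HOCl] = 10^(pH − pKa) = 10^(7.09 − 7.46) = 10^-0.37 = 0.4266.
Fraction as HOCl = 1 / (1 + 0.4266) = 0.701.

70.1%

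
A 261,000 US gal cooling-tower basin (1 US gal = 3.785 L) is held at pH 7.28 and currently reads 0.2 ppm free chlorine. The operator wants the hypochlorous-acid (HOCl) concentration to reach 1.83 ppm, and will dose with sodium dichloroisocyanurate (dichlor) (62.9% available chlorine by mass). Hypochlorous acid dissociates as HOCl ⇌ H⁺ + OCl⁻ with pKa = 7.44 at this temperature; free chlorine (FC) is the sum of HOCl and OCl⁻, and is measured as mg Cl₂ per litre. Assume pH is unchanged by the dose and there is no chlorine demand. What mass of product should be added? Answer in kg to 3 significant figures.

4.55 kg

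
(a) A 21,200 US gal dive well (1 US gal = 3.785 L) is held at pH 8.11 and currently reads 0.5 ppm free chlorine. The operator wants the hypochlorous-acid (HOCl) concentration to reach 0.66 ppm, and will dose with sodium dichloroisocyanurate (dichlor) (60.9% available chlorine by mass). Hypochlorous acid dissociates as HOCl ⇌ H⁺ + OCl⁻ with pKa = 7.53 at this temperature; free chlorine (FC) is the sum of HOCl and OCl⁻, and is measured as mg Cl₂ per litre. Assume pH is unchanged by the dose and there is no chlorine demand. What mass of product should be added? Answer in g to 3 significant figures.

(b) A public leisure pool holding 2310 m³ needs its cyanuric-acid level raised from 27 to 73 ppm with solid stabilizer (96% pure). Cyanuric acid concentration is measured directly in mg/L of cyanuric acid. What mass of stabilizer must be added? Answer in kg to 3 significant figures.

(a) Volume: 21,200 US gal × 3.785 L/gal = 80,242 L.
(a) [OCl⁻]/[HOCl] = 10^(pH − pKa) = 10^(8.11 − 7.53) = 3.802; fraction as HOCl = 1/(1 + 3.802) = 0.2083.
(a) Free chlorine required for 0.66 ppm HOCl: 0.66 / 0.2083 = 3.169 ppm.
(a) FC to add: 3.169 − 0.5 = 2.669 mg/L as Cl₂.
(a) Cl₂ equivalent: 2.669 mg/L × 80,242 L = 214.2 g.
(a) Product at 60.9% available Cl: 214.2 / 0.609 = 351.7 g.

(b) Volume: 2310 m³ = 2,310,000 L.
(b) CYA to add: (73 − 27) = 46 mg/L × 2,310,000 L = 106,300 g cyanuric acid.
(b) At 96% purity: 106,300 / 0.96 = 110,700 g product.

(a) 352 g; (b) 111 kg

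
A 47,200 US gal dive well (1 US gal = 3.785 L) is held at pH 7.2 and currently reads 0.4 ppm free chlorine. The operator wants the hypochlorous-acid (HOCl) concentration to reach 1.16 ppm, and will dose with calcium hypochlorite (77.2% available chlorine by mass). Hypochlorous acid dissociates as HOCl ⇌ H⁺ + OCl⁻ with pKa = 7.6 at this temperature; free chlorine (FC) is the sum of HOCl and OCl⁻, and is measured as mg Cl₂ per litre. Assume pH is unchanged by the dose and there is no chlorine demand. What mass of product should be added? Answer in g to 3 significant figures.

Volume: 47,200 US gal × 3.785 L/gal = 178,652 L.
[OCl⁻]/[HOCl] = 10^(pH − pKa) = 10^(7.2 − 7.6) = 0.3981; fraction as HOCl = 1/(1 + 0.3981) = 0.7153.
Free chlorine required for 1.16 ppm HOCl: 1.16 / 0.7153 = 1.622 ppm.
FC to add: 1.622 − 0.4 = 1.222 mg/L as Cl₂.
Cl₂ equivalent: 1.222 mg/L × 178,652 L = 218.3 g.
Product at 77.2% available Cl: 218.3 / 0.772 = 282.7 g.

283 g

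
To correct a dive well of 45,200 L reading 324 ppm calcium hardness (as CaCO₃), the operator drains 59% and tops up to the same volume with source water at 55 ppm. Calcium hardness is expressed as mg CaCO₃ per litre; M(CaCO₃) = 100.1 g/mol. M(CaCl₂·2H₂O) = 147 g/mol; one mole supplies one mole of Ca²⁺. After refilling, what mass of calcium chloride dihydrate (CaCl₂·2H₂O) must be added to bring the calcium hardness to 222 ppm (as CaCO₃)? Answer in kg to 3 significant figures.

After draining 59% and refilling: 324 × 0.41 + 55 × 0.59 = 165.29 ppm.
Deficit to target: 222 − 165.29 = 56.71 mg/L.
As CaCO₃: 56.71 mg/L × 45,200 L = 2563 g; ÷ 100.1 = 25.61 mol Ca²⁺.
Mass: 25.61 × 147 = 3764 g.

3.76 kg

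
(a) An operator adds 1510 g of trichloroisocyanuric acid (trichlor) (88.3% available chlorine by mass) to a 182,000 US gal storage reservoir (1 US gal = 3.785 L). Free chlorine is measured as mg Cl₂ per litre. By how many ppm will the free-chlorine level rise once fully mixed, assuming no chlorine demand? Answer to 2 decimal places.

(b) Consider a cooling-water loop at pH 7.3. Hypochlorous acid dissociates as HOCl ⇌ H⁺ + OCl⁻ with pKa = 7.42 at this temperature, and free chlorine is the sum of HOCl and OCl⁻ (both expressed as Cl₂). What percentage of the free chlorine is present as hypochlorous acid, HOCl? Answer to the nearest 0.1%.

(a) 1.94 ppm; (b) 56.9%

(a) Volume: 182,000 US gal × 3.785 L/gal = 688,870 L.
(a) Available chlorine delivered: 1510 g × 0.883 = 1333 g as Cl₂.
(a) Concentration rise: 1333 g / 688,870 L = 1.936 mg/L = 1.94 ppm.

(b) [OCl⁻]/[HOCl] = 10^(pH − pKa) = 10^(7.3 − 7.42) = 10^-0.12 = 0.7586.
(b) Fraction as HOCl = 1 / (1 + 0.7586) = 0.5686.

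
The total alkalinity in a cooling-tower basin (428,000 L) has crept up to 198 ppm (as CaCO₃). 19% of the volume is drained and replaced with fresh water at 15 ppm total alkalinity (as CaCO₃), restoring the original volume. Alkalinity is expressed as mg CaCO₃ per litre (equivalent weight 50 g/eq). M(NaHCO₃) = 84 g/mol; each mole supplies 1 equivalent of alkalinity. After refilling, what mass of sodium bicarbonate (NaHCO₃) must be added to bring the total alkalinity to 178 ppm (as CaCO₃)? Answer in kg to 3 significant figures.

After draining 19% and refilling: 198 × 0.81 + 15 × 0.19 = 163.23 ppm.
Deficit to target: 178 − 163.23 = 14.77 mg/L.
As CaCO₃: 14.77 mg/L × 428,000 L = 6322 g; ÷ 50 g/eq ÷ 1 = 126.4 mol NaHCO₃.
Mass: 126.4 × 84 = 10,620 g.

10.6 kg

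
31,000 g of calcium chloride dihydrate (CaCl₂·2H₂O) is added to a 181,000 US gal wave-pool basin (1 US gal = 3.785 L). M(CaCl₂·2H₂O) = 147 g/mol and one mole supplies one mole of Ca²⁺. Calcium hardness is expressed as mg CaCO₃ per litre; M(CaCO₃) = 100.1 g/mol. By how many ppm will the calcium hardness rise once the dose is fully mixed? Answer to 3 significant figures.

Volume: 181,000 US gal × 3.785 L/gal = 685,085 L.
Moles of Ca²⁺: 31,000 g ÷ 147 g/mol = 210.9 mol.
As CaCO₃: 210.9 mol × 100.1 g/mol = 21,110 g.
Rise: 21,110 g / 685,085 L × 1000 = 30.81 mg/L.

30.8 ppm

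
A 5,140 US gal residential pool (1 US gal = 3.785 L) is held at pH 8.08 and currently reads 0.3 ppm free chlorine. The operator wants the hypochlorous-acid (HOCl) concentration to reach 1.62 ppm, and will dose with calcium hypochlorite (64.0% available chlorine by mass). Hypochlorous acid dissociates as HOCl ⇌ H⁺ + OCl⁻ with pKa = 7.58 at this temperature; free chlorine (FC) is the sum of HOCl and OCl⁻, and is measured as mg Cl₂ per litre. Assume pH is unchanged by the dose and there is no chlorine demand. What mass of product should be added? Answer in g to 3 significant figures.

196 g

Volume: 5,140 US gal × 3.785 L/gal = 19,455 L.
[OCl⁻]/[HOCl] = 10^(pH − pKa) = 10^(8.08 − 7.58) = 3.162; fraction as HOCl = 1/(1 + 3.162) = 0.2403.
Free chlorine required for 1.62 ppm HOCl: 1.62 / 0.2403 = 6.743 ppm.
FC to add: 6.743 − 0.3 = 6.443 mg/L as Cl₂.
Cl₂ equivalent: 6.443 mg/L × 19,455 L = 125.3 g.
Product at 64.0% available Cl: 125.3 / 0.64 = 195.9 g.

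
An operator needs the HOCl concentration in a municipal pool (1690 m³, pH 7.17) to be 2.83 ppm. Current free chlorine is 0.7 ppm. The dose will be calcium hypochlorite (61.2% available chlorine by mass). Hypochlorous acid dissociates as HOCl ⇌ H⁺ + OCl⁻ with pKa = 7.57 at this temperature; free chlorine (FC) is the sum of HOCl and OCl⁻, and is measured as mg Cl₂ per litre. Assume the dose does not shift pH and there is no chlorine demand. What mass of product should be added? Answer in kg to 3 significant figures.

Volume: 1690 m³ = 1,690,000 L.
[OCl⁻]/[HOCl] = 10^(pH − pKa) = 10^(7.17 − 7.57) = 0.3981; fraction as HOCl = 1/(1 + 0.3981) = 0.7153.
Free chlorine required for 2.83 ppm HOCl: 2.83 / 0.7153 = 3.957 ppm.
FC to add: 3.957 − 0.7 = 3.257 mg/L as Cl₂.
Cl₂ equivalent: 3.257 mg/L × 1,690,000 L = 5504 g.
Product at 61.2% available Cl: 5504 / 0.612 = 8993 g.

8.99 kg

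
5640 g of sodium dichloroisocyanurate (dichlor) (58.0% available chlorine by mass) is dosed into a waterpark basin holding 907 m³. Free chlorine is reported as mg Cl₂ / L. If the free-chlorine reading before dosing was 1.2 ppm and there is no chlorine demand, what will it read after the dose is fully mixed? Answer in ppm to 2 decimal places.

Volume: 907 m³ = 907,000 L.
Available chlorine delivered: 5640 g × 0.58 = 3271 g as Cl₂.
Concentration rise: 3271 g / 907,000 L = 3.607 mg/L = 3.61 ppm.
Final FC: 1.2 + 3.61 = 4.81 ppm.

4.81 ppm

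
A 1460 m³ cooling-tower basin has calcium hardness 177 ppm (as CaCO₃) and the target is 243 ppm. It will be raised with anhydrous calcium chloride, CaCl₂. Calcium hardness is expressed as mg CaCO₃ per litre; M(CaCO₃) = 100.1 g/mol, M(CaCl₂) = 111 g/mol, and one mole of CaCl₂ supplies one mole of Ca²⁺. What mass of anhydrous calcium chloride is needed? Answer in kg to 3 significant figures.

107 kg

Volume: 1460 m³ = 1,460,000 L.
Hardness to add: (243 − 177) = 66 mg/L as CaCO₃ × 1,460,000 L = 96,360 g as CaCO₃.
Moles of Ca²⁺ (1 mol Ca²⁺ ≡ 1 mol CaCO₃): 96,360 / 100.1 g/mol = 962.6 mol.
Mass of CaCl₂: 962.6 × 111 = 106,900 g.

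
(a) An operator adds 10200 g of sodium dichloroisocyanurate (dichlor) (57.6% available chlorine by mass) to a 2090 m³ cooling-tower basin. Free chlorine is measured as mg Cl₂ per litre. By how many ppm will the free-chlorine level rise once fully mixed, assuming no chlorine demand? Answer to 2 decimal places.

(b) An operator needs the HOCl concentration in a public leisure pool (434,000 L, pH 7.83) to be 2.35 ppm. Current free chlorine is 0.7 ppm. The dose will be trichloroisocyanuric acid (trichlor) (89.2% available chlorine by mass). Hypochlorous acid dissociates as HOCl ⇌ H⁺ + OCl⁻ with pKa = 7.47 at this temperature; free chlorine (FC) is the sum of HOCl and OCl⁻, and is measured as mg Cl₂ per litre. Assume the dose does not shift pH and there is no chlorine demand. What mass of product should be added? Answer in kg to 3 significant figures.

(a) 2.81 ppm; (b) 3.42 kg

(a) Volume: 2090 m³ = 2,090,000 L.
(a) Available chlorine delivered: 10,200 g × 0.576 = 5875 g as Cl₂.
(a) Concentration rise: 5875 g / 2,090,000 L = 2.811 mg/L = 2.81 ppm.

(b) [OCl⁻]/[HOCl] = 10^(pH − pKa) = 10^(7.83 − 7.47) = 2.291; fraction as HOCl = 1/(1 + 2.291) = 0.3039.
(b) Free chlorine required for 2.35 ppm HOCl: 2.35 / 0.3039 = 7.734 ppm.
(b) FC to add: 7.734 − 0.7 = 7.034 mg/L as Cl₂.
(b) Cl₂ equivalent: 7.034 mg/L × 434,000 L = 3053 g.
(b) Product at 89.2% available Cl: 3053 / 0.892 = 3422 g.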